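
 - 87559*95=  - 8318105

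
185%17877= 185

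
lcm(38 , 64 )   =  1216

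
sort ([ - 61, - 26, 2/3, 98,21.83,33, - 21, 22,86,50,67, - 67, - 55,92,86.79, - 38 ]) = [-67,-61, - 55, - 38,-26,-21,  2/3,21.83,22, 33,50,67,86,86.79,92,  98] 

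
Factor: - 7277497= - 1187^1*6131^1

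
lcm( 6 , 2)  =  6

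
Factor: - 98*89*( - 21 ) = 2^1*3^1*7^3*89^1 = 183162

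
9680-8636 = 1044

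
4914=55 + 4859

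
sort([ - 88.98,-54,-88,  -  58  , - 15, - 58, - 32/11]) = [-88.98, - 88, - 58 ,-58, - 54, - 15, - 32/11]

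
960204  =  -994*(- 966 )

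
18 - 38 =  - 20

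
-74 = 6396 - 6470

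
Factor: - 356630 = -2^1 * 5^1*19^1  *1877^1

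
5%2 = 1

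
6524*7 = 45668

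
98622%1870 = 1382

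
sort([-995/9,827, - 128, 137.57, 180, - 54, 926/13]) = [ - 128, - 995/9,  -  54 , 926/13 , 137.57,180,827] 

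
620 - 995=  - 375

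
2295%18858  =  2295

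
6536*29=189544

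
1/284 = 1/284 = 0.00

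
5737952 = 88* 65204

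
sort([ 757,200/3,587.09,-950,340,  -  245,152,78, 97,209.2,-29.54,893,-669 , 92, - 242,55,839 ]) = [- 950,-669,-245,  -  242, - 29.54  ,  55,200/3,78, 92, 97, 152,209.2, 340,587.09, 757, 839,893]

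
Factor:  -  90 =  - 2^1*3^2*5^1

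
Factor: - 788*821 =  - 646948=- 2^2*197^1*821^1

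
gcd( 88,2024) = 88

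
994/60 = 497/30 = 16.57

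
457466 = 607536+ - 150070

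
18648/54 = 1036/3=345.33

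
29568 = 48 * 616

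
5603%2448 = 707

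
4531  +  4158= 8689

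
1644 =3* 548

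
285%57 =0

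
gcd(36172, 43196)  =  4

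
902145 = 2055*439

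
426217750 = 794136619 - 367918869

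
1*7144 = 7144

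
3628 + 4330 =7958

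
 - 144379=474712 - 619091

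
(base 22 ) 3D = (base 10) 79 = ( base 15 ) 54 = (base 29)2L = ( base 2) 1001111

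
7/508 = 7/508 =0.01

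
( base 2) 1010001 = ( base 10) 81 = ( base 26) 33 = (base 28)2p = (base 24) 39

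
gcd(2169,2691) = 9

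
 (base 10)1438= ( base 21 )35a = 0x59E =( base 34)18A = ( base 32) 1cu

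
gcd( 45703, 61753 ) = 1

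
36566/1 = 36566= 36566.00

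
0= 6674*0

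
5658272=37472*151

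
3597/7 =3597/7 = 513.86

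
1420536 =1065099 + 355437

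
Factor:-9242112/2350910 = - 4621056/1175455 = - 2^8*3^1*5^( - 1)*11^1*547^1*235091^ ( - 1) 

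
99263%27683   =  16214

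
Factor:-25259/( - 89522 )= 2^( - 1)*13^1*17^( - 1)*29^1*67^1*2633^(  -  1) 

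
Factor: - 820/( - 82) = 10 = 2^1*5^1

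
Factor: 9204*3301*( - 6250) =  - 189890025000 = - 2^3*3^1*5^5*13^1*59^1 * 3301^1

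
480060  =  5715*84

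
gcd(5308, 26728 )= 4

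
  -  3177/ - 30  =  105+9/10 = 105.90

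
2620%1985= 635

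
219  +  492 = 711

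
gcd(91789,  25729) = 1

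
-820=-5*164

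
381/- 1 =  - 381+0/1 =- 381.00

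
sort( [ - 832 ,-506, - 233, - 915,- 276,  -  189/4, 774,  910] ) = [  -  915,-832, - 506, - 276, - 233,-189/4,774,910] 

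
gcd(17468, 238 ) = 2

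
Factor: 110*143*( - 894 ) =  - 2^2*3^1*5^1*11^2*13^1*149^1 = - 14062620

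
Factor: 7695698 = 2^1*3847849^1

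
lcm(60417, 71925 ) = 1510425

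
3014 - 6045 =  - 3031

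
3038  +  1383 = 4421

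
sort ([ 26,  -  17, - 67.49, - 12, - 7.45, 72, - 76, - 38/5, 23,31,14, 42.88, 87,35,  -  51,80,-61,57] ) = [-76, - 67.49, - 61, - 51, - 17,  -  12, - 38/5, - 7.45,14,  23,26,31 , 35, 42.88, 57,72,80 , 87] 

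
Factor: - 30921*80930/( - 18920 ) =22749423/172 = 2^( - 2 )*3^1 * 43^ ( - 1) * 937^1*8093^1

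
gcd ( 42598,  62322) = 2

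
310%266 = 44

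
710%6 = 2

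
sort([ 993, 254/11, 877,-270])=[  -  270, 254/11,877,  993]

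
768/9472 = 3/37 =0.08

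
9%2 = 1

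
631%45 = 1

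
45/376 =45/376 = 0.12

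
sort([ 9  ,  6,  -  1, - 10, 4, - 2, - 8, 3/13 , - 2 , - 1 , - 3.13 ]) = [ - 10, - 8, - 3.13,-2, - 2, - 1, -1, 3/13, 4, 6,9]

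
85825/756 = 85825/756 = 113.53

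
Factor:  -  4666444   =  -2^2*389^1*2999^1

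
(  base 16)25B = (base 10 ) 603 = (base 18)1F9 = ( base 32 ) IR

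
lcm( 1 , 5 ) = 5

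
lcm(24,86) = 1032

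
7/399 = 1/57 =0.02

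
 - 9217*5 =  - 46085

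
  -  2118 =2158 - 4276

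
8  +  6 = 14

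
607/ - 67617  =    -  607/67617=- 0.01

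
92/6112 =23/1528  =  0.02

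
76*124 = 9424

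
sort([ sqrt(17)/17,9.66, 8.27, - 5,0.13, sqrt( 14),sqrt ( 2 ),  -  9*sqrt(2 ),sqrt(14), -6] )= [-9*sqrt (2), - 6, - 5,0.13,sqrt( 17 )/17,sqrt(2),sqrt( 14),sqrt( 14), 8.27,9.66]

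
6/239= 6/239 = 0.03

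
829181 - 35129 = 794052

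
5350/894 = 5 + 440/447 = 5.98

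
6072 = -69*( - 88)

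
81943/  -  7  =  -11707 + 6/7  =  - 11706.14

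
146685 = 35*4191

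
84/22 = 42/11 = 3.82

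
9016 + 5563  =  14579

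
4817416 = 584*8249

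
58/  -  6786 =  -1 + 116/117=- 0.01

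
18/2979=2/331 = 0.01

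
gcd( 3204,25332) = 12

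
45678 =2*22839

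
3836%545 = 21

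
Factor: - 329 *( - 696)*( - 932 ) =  - 213413088 = - 2^5*3^1*7^1*29^1*47^1*233^1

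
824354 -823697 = 657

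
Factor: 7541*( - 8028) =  - 2^2*3^2*223^1*7541^1 = - 60539148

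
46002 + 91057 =137059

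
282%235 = 47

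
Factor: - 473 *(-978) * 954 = 441314676= 2^2*3^3 *11^1*43^1 * 53^1*163^1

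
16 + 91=107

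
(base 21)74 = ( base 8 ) 227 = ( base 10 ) 151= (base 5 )1101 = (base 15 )a1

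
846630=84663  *10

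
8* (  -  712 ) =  - 5696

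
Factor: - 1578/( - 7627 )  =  2^1 * 3^1*29^(- 1)  =  6/29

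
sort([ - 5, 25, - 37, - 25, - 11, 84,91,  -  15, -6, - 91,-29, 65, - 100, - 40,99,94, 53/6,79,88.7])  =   [-100, - 91, - 40,-37, - 29, -25, - 15, - 11, - 6, - 5, 53/6, 25, 65, 79, 84, 88.7, 91, 94, 99]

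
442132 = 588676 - 146544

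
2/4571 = 2/4571 = 0.00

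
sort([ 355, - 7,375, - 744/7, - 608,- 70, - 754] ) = [ - 754, - 608, - 744/7, - 70, - 7,355,375] 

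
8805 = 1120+7685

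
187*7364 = 1377068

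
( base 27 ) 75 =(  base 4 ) 3002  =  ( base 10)194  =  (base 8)302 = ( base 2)11000010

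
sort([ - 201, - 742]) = [-742, - 201]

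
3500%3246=254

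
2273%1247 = 1026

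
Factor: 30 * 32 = 960 = 2^6*3^1 *5^1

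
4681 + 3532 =8213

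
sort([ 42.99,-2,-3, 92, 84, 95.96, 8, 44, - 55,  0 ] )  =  [ - 55,-3,- 2,0, 8, 42.99,44,84,92,95.96 ] 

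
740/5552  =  185/1388 =0.13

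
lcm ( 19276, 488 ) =38552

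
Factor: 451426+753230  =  2^4*3^1*25097^1 = 1204656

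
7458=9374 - 1916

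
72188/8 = 9023+ 1/2 = 9023.50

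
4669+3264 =7933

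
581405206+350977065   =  932382271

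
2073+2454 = 4527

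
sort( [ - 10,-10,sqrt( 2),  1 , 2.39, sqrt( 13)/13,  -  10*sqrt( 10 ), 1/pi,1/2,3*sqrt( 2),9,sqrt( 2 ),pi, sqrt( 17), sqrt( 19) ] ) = [ - 10*sqrt(10), - 10, - 10,  sqrt( 13)/13,1/pi , 1/2, 1,sqrt ( 2),sqrt( 2 ),2.39,pi,sqrt( 17),3*sqrt(2),sqrt(19), 9]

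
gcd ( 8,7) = 1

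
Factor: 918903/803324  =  2^( - 2 )* 3^1*47^(-1 ) * 4273^( - 1)*306301^1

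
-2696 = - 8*337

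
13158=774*17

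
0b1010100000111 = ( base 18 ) GB1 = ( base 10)5383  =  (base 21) c47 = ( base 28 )6O7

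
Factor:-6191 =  - 41^1*151^1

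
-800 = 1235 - 2035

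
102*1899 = 193698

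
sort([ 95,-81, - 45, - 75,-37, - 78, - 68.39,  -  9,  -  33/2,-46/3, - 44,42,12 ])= [-81,-78, - 75, - 68.39,-45,-44, -37 , - 33/2,-46/3, -9, 12, 42, 95]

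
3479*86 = 299194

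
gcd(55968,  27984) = 27984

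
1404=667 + 737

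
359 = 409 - 50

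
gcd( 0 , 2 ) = 2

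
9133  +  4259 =13392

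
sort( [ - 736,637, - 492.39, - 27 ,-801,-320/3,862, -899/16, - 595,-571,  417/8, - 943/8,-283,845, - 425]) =[-801, - 736 , - 595, - 571, - 492.39, - 425, - 283, - 943/8, - 320/3, - 899/16, - 27,417/8,  637,845,862] 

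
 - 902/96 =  - 451/48 = - 9.40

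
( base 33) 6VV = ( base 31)7RO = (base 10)7588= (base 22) fek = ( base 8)16644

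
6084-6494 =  - 410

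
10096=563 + 9533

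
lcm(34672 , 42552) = 936144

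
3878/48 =1939/24 =80.79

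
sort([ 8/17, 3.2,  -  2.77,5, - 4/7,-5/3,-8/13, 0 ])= [ -2.77,-5/3,-8/13, - 4/7,  0,8/17,  3.2,5]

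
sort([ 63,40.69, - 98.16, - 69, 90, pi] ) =[ - 98.16,  -  69,pi,  40.69, 63, 90 ]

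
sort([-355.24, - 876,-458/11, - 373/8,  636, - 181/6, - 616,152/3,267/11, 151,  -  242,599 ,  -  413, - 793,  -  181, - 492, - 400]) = [ - 876, - 793 ,- 616 ,  -  492,-413, - 400, - 355.24, - 242, - 181, - 373/8,  -  458/11, -181/6, 267/11,152/3, 151, 599, 636]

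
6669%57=0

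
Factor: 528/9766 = 2^3*3^1*11^1*19^( - 1 )*257^( - 1) = 264/4883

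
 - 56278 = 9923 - 66201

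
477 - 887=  -410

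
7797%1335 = 1122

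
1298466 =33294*39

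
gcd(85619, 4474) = 1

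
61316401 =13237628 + 48078773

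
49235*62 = 3052570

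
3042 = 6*507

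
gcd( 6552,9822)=6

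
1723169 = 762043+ 961126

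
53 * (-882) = -46746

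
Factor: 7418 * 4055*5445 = 163785545550 = 2^1*3^2*5^2 * 11^2*811^1*3709^1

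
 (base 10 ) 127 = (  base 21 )61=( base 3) 11201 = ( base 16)7f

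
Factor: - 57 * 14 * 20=  -  2^3 *3^1 * 5^1 * 7^1*19^1 = - 15960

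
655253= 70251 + 585002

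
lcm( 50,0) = 0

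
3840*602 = 2311680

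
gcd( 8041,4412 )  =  1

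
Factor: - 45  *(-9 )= 3^4*5^1 =405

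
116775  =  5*23355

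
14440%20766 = 14440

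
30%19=11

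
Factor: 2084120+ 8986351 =11070471 = 3^1*163^1*22639^1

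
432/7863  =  144/2621 = 0.05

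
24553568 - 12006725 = 12546843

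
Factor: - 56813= - 56813^1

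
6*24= 144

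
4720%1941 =838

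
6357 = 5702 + 655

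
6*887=5322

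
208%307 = 208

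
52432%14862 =7846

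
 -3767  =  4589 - 8356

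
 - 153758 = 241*( - 638)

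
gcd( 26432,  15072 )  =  32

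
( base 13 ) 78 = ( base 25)3O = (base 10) 99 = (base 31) 36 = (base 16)63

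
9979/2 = 9979/2 = 4989.50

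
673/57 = 673/57 = 11.81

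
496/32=31/2 = 15.50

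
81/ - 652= -1 + 571/652 = - 0.12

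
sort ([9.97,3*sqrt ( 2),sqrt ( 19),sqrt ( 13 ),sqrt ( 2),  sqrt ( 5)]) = [sqrt(2 ), sqrt (5 ) , sqrt( 13 ),3*sqrt( 2),sqrt ( 19),9.97]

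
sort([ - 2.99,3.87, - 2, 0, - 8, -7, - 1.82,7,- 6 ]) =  [ - 8, - 7 ,-6, - 2.99 , - 2, - 1.82,0,3.87,  7 ] 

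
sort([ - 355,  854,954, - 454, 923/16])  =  [ - 454, - 355, 923/16,  854,954]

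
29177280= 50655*576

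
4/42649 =4/42649 = 0.00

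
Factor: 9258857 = 23^1 * 402559^1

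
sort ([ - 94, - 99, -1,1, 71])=[-99, - 94, - 1,1,71 ]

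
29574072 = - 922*( - 32076) 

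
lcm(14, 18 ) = 126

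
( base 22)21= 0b101101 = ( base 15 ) 30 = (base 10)45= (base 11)41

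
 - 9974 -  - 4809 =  - 5165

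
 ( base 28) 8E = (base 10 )238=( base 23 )A8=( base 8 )356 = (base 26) 94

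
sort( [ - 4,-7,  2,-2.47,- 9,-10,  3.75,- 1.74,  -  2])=[ - 10,-9, - 7, - 4,  -  2.47,- 2, - 1.74, 2, 3.75 ]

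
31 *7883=244373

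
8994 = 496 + 8498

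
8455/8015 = 1 + 88/1603 = 1.05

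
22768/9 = 2529 + 7/9 = 2529.78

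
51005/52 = 980 + 45/52 = 980.87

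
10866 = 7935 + 2931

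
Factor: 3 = 3^1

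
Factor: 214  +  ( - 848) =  - 634 = - 2^1* 317^1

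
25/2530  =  5/506=0.01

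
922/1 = 922 = 922.00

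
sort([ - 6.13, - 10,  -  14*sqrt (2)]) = [ - 14*sqrt(2), - 10,-6.13 ]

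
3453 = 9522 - 6069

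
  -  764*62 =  - 47368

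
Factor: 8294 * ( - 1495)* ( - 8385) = 2^1*3^1*5^2*11^1*13^3*23^1*29^1*43^1 = 103970059050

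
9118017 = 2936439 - - 6181578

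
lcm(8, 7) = 56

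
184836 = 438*422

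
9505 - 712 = 8793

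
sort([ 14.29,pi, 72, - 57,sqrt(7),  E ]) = [-57, sqrt (7 ), E , pi,  14.29 , 72]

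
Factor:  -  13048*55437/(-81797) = 723341976/81797 = 2^3*3^1 * 7^1*17^1*157^(- 1 ) * 233^1*521^( - 1)*1087^1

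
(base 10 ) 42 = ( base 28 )1e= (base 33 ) 19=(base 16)2a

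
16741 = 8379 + 8362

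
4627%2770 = 1857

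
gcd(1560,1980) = 60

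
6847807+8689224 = 15537031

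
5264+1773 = 7037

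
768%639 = 129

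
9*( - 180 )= -1620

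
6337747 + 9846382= 16184129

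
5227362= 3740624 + 1486738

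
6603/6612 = 2201/2204 = 1.00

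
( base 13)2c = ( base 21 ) 1h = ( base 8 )46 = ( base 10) 38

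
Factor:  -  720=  - 2^4*3^2*5^1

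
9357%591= 492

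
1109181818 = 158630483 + 950551335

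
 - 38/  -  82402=19/41201= 0.00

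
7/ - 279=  - 7/279 = -0.03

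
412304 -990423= - 578119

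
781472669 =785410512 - 3937843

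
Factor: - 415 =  - 5^1*83^1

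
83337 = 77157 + 6180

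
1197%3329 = 1197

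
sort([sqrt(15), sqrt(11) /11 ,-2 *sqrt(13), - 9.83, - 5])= [- 9.83 , - 2*sqrt(13 ), - 5, sqrt(11 ) /11,sqrt(15) ] 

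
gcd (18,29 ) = 1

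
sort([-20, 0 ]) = [  -  20,0] 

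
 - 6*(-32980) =197880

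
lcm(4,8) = 8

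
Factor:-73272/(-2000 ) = 2^(-1) * 3^1*5^(-3 )* 43^1*71^1 = 9159/250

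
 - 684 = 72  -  756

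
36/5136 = 3/428 = 0.01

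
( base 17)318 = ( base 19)28I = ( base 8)1574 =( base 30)tm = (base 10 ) 892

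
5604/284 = 1401/71  =  19.73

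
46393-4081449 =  - 4035056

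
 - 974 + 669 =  - 305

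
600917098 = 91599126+509317972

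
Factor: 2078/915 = 2^1*3^( - 1)*5^ ( - 1)*61^(-1 )*1039^1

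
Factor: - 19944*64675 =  - 2^3*3^2*5^2*13^1*199^1*277^1=- 1289878200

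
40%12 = 4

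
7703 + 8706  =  16409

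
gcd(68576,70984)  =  8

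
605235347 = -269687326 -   -  874922673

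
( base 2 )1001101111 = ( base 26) np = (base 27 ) n2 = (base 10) 623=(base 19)1DF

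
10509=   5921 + 4588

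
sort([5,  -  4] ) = [ - 4, 5]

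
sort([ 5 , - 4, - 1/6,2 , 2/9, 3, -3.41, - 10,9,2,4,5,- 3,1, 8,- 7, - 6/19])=[ - 10,-7,-4, - 3.41,-3, - 6/19, - 1/6, 2/9 , 1,2, 2, 3,4,5,5,8, 9]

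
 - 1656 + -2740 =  - 4396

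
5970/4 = 2985/2 = 1492.50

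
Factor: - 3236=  - 2^2*809^1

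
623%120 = 23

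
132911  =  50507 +82404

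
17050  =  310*55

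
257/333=257/333 = 0.77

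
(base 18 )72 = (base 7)242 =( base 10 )128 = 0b10000000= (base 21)62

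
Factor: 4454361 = 3^2*67^1*83^1*89^1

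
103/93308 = 103/93308  =  0.00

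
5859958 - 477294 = 5382664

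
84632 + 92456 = 177088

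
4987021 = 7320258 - 2333237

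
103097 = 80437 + 22660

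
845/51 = 845/51 = 16.57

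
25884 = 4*6471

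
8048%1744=1072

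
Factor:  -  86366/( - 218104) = 2^ ( - 2)*7^1*31^1 *137^(  -  1 ) = 217/548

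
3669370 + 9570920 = 13240290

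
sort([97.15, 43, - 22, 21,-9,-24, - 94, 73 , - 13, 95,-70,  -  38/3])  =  [ - 94,-70, - 24 , - 22,-13,-38/3,-9, 21,43,  73, 95 , 97.15] 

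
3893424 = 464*8391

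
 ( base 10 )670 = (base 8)1236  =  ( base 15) 2ea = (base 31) lj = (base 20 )1DA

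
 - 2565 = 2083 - 4648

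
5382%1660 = 402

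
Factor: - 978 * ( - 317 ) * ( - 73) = - 2^1*3^1*73^1 *163^1 * 317^1 = -  22631898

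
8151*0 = 0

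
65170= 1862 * 35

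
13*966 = 12558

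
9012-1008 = 8004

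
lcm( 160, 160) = 160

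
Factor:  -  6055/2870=-2^(-1)* 41^( - 1 )*173^1=   -173/82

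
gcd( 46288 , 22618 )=526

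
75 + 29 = 104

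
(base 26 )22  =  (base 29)1P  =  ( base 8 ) 66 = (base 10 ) 54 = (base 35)1j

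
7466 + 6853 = 14319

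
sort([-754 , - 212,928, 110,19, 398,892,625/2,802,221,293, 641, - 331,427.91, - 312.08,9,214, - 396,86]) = [ - 754,-396,  -  331,-312.08 , - 212,9,19,86,110,214,221,293,625/2,398, 427.91, 641,802,892,928] 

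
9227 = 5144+4083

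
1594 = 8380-6786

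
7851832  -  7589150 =262682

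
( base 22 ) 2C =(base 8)70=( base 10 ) 56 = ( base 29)1R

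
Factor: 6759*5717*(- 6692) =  - 258586930476 = - 2^2 * 3^2*7^1*239^1* 751^1*5717^1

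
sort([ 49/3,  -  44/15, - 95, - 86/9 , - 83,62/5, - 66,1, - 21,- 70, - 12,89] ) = [  -  95, - 83, - 70, - 66, - 21 , - 12 , - 86/9, - 44/15, 1,62/5,49/3,  89 ]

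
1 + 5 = 6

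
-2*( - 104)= 208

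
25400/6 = 4233  +  1/3= 4233.33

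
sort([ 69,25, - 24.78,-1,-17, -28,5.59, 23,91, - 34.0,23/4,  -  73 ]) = [ - 73, - 34.0, - 28, - 24.78,-17, - 1 , 5.59, 23/4,23,25,69,91 ]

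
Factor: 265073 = 139^1 * 1907^1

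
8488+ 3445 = 11933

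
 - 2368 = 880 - 3248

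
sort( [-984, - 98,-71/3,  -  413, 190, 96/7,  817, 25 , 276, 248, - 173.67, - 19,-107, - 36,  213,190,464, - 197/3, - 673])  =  [ - 984, - 673, - 413, - 173.67, - 107, - 98, - 197/3 ,-36,  -  71/3, - 19, 96/7,25 , 190,  190, 213, 248,276, 464,817] 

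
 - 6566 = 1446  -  8012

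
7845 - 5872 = 1973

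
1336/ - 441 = -4 + 428/441 = - 3.03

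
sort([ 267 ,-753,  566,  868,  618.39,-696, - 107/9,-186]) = [ - 753, - 696 , - 186, - 107/9, 267,566, 618.39, 868]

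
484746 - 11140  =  473606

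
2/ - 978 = -1 + 488/489=- 0.00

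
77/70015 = 7/6365 = 0.00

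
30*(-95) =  - 2850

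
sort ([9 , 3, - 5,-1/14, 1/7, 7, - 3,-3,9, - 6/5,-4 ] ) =[-5, - 4, - 3,  -  3,  -  6/5, - 1/14 , 1/7,3,7,9  ,  9]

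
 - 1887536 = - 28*67412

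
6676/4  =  1669 = 1669.00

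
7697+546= 8243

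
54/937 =54/937= 0.06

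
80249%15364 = 3429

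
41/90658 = 41/90658 = 0.00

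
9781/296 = 33 + 13/296 = 33.04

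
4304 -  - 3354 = 7658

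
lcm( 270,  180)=540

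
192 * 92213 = 17704896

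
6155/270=1231/54 = 22.80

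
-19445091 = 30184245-49629336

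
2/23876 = 1/11938  =  0.00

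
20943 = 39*537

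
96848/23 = 96848/23 = 4210.78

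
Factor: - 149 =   -  149^1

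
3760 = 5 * 752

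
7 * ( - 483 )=-3381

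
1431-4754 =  - 3323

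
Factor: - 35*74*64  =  -165760=- 2^7*5^1*7^1 * 37^1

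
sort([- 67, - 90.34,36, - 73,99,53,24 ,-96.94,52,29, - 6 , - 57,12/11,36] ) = [-96.94, - 90.34 , - 73,  -  67, - 57, - 6,12/11,24,29, 36, 36, 52, 53, 99 ]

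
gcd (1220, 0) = 1220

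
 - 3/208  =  -1 + 205/208 = - 0.01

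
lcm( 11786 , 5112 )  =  424296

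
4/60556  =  1/15139 = 0.00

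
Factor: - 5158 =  - 2^1*2579^1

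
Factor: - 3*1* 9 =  - 3^3 = - 27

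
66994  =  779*86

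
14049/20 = 702 + 9/20 = 702.45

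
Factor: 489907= 11^1*44537^1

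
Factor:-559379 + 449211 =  - 110168 = - 2^3*47^1*293^1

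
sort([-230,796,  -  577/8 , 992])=[  -  230, - 577/8, 796,992]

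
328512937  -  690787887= - 362274950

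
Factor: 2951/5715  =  3^( - 2 )*5^( - 1)*13^1 * 127^(  -  1)*227^1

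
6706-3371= 3335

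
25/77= 25/77= 0.32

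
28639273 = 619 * 46267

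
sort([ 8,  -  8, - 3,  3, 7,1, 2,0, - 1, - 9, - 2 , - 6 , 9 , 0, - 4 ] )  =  [ - 9, - 8,-6, - 4,  -  3, - 2, - 1,0,0,  1, 2,3, 7,8,9] 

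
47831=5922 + 41909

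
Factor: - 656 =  - 2^4*41^1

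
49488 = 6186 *8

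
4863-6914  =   - 2051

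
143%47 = 2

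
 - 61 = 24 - 85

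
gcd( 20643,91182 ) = 21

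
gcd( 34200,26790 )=570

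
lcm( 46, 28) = 644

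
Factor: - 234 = - 2^1 *3^2*13^1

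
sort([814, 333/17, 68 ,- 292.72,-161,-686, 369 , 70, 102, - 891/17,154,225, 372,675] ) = [ - 686, - 292.72,-161 ,-891/17, 333/17, 68, 70,  102, 154, 225, 369, 372, 675,814 ]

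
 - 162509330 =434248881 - 596758211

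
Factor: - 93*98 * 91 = - 2^1*3^1*7^3 *13^1*31^1 = - 829374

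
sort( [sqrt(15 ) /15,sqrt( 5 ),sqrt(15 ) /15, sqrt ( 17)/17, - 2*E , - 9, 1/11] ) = [ - 9,-2 * E , 1/11, sqrt ( 17 ) /17,sqrt(15)/15, sqrt(15 )/15 , sqrt( 5 )]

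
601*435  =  261435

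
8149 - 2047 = 6102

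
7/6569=7/6569 = 0.00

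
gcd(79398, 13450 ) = 2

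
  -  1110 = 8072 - 9182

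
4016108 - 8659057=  - 4642949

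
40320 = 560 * 72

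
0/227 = 0 = 0.00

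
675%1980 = 675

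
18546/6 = 3091 = 3091.00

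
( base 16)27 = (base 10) 39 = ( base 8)47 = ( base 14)2b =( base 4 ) 213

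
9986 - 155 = 9831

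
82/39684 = 41/19842 = 0.00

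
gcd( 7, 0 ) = 7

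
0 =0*557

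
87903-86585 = 1318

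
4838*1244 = 6018472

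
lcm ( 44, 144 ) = 1584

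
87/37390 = 87/37390 = 0.00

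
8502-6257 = 2245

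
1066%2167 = 1066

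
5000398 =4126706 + 873692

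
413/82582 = 413/82582  =  0.01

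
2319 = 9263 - 6944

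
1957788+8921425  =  10879213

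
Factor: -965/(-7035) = 3^( - 1 ) * 7^( - 1)*67^( - 1)*193^1  =  193/1407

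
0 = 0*62546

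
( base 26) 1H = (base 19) 25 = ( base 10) 43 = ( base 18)27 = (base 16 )2B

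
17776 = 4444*4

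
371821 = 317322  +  54499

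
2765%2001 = 764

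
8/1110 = 4/555= 0.01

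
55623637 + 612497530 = 668121167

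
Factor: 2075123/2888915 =5^(-1 )*19^1 * 23^( - 1 )*149^1*733^1*25121^( - 1)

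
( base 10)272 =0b100010000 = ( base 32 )8G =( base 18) F2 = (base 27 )A2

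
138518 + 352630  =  491148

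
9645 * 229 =2208705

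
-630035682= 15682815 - 645718497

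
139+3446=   3585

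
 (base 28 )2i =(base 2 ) 1001010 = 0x4A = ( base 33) 28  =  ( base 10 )74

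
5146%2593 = 2553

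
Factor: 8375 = 5^3 * 67^1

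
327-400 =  - 73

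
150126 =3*50042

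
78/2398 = 39/1199=0.03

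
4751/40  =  4751/40  =  118.78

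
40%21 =19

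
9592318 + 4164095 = 13756413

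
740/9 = 82 + 2/9 =82.22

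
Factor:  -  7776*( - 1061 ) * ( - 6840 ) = - 2^8*3^7*5^1*19^1*1061^1 = - 56432298240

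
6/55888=3/27944 = 0.00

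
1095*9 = 9855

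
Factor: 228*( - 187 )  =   - 2^2*3^1*11^1*17^1*19^1 = - 42636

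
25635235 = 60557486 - 34922251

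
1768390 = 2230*793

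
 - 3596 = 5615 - 9211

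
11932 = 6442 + 5490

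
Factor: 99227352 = 2^3 * 3^1* 7^2 * 84377^1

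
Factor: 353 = 353^1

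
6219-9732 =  - 3513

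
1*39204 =39204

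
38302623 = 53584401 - 15281778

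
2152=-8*( - 269)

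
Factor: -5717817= - 3^3*7^1 * 30253^1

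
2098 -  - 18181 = 20279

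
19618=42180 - 22562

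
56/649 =56/649 = 0.09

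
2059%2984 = 2059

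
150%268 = 150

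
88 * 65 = 5720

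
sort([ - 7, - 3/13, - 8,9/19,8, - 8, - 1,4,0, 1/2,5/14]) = [ -8, - 8, - 7,  -  1, - 3/13,0,5/14, 9/19,1/2, 4,8]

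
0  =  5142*0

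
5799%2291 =1217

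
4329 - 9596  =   - 5267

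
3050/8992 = 1525/4496 = 0.34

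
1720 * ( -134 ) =  -  230480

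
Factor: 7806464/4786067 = 2^9* 11^( - 1 )*13^ ( - 1)*79^1*193^1*33469^(-1)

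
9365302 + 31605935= 40971237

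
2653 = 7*379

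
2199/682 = 3  +  153/682 = 3.22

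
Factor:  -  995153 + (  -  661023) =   -  1656176 = - 2^4*103511^1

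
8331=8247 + 84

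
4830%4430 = 400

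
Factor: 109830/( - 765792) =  - 18305/127632 =- 2^( - 4 )*3^( - 1)*5^1*7^1*523^1 * 2659^(  -  1 )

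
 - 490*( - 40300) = 19747000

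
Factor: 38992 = 2^4*2437^1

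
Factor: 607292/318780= 943/495 = 3^( - 2)*5^( - 1)*11^ (-1)*23^1*41^1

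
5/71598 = 5/71598  =  0.00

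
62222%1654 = 1024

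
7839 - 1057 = 6782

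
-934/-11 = 934/11=84.91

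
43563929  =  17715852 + 25848077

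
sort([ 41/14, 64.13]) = [ 41/14,64.13 ]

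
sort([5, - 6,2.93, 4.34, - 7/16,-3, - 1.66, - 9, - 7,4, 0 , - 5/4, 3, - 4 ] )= [ - 9,- 7, - 6, - 4, - 3, - 1.66, - 5/4 ,-7/16, 0, 2.93,3, 4,4.34,5] 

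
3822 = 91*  42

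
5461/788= 6+733/788 = 6.93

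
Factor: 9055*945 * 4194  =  2^1*3^5*5^2*7^1*233^1*1811^1 = 35887953150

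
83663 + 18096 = 101759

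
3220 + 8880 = 12100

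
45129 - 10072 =35057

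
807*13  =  10491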